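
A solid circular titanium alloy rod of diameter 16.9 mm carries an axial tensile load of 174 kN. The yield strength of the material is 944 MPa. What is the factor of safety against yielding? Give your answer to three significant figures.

n = 1.22

A = πd²/4 = 224.3 mm².
σ = F/A = 174000/224.3 = 775.7 MPa.
n = 944/775.7 = 1.217.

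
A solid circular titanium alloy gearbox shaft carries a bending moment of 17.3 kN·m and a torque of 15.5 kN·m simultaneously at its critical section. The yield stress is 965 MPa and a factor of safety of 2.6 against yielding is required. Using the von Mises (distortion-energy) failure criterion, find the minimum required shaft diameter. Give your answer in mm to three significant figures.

d = 84.4 mm

σ_allow = σ_y/n = 965/2.6 = 371.2 MPa.
For a solid shaft σ_b = 32M/(πd³) and τ = 16T/(πd³), so the von Mises stress is σ' = (16/πd³)·√(4M²+3T²).
√(4M²+3T²) = √(4×(1.730×10^7)² + 3×(1.550×10^7)²) = 4.379×10^7 N·mm.
d³ = 16×4.379×10^7/(π×371.2) = 600900 mm³.
d = 84.39 mm.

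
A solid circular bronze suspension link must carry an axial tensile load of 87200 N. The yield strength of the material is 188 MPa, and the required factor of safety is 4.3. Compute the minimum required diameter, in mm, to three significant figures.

d = 50.4 mm

Allowable stress σ_allow = 188/4.3 = 43.72 MPa.
Required area A = F/σ_allow = 87200/43.72 = 1994 mm².
A = πd²/4 → d = √(4A/π) = 50.39 mm.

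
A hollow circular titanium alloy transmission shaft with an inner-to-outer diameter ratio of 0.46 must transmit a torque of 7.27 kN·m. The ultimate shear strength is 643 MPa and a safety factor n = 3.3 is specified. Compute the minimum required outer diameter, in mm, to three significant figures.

τ_allow = 643/3.3 = 194.8 MPa.
For a hollow shaft τ = 16T/[πd_o³(1−k⁴)] with k = 0.46, so 1−k⁴ = 0.9552.
d_o³ = 16T/[π τ_allow (1−k⁴)] = 16×7270000/(π×194.8×0.9552) = 198900 mm³.
d_o = 58.38 mm.

d_o = 58.4 mm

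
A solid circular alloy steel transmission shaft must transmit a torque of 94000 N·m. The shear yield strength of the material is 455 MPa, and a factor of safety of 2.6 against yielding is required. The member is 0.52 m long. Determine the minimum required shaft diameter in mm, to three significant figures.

d = 140 mm

Allowable shear stress τ_allow = 455/2.6 = 175.0 MPa.
For a solid shaft τ = 16T/(πd³), so d³ = 16T/(π τ_allow) = 16×9.4000×10^7/(π×175.0) = 2.736×10^6 mm³.
d = (2.736×10^6)^(1/3) = 139.9 mm.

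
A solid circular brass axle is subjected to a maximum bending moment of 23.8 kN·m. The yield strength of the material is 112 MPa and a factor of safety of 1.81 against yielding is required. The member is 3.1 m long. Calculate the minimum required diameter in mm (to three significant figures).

d = 158 mm

σ_allow = 112/1.81 = 61.88 MPa.
For a solid circular section σ = 32M/(πd³), so d³ = 32M/(π σ_allow) = 32×2.3800×10^7/(π×61.88) = 3.918×10^6 mm³.
d = 157.6 mm.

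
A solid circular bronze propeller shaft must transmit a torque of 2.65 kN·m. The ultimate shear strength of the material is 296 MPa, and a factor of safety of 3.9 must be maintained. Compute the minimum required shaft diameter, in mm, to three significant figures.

d = 56.2 mm

Allowable shear stress τ_allow = 296/3.9 = 75.90 MPa.
For a solid shaft τ = 16T/(πd³), so d³ = 16T/(π τ_allow) = 16×2650000/(π×75.90) = 177800 mm³.
d = (177800)^(1/3) = 56.23 mm.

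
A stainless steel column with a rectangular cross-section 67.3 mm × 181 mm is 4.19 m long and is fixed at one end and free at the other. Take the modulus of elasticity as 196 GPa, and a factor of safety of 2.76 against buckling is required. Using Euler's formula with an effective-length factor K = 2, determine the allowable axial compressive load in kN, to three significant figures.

P_allow = 45.9 kN

Buckling occurs about the weak axis: I_min = h·b³/12 = 181×67.3³/12 = 4.598×10^6 mm⁴ (b = 67.3 mm is the smaller dimension).
Effective length L_e = KL = 2×4.19 m = 8380 mm.
Euler critical load P_cr = π²EI/L_e² = π²×196000×4.598×10^6/8380² = 126700 N.
P_allow = P_cr/n = 126700/2.76 = 45890 N.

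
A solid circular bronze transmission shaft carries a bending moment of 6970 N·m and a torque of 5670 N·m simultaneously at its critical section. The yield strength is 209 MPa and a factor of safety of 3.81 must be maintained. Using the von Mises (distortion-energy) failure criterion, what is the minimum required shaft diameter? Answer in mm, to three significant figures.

σ_allow = σ_y/n = 209/3.81 = 54.86 MPa.
For a solid shaft σ_b = 32M/(πd³) and τ = 16T/(πd³), so the von Mises stress is σ' = (16/πd³)·√(4M²+3T²).
√(4M²+3T²) = √(4×(6.970×10^6)² + 3×(5.670×10^6)²) = 1.705×10^7 N·mm.
d³ = 16×1.705×10^7/(π×54.86) = 1.583×10^6 mm³.
d = 116.5 mm.

d = 117 mm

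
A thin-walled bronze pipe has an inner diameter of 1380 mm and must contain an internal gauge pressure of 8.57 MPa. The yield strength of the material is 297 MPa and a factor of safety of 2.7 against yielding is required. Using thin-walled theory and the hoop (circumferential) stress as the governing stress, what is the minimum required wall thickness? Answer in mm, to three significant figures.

σ_allow = 297/2.7 = 110.0 MPa.
Hoop stress σ_h = pD/(2t), so t = pD/(2σ_allow) = 8.57×1380/(2×110.0) = 53.76 mm.

t = 53.8 mm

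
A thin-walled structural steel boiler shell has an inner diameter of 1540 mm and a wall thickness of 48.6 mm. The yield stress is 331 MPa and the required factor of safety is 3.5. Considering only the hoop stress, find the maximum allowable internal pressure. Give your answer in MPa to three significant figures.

σ_allow = 331/3.5 = 94.57 MPa.
σ_h = pD/(2t) → p_allow = 2σ_allow t/D = 2×94.57×48.6/1540 = 5.969 MPa.

p_allow = 5.97 MPa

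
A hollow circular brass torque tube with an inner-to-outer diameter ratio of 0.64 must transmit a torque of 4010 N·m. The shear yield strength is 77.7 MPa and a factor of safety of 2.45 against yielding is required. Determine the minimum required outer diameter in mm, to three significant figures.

d_o = 91.8 mm

τ_allow = 77.7/2.45 = 31.71 MPa.
For a hollow shaft τ = 16T/[πd_o³(1−k⁴)] with k = 0.64, so 1−k⁴ = 0.8322.
d_o³ = 16T/[π τ_allow (1−k⁴)] = 16×4010000/(π×31.71×0.8322) = 773800 mm³.
d_o = 91.81 mm.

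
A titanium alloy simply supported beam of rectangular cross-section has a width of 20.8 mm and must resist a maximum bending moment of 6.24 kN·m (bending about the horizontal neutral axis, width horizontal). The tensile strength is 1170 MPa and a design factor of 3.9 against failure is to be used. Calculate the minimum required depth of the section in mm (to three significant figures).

h = 77.5 mm

σ_allow = 1170/3.9 = 300.0 MPa.
For a rectangular section σ = 6M/(bh²), so h² = 6M/(b σ_allow) = 6×6240000/(20.8×300.0) = 6000 mm².
h = 77.46 mm.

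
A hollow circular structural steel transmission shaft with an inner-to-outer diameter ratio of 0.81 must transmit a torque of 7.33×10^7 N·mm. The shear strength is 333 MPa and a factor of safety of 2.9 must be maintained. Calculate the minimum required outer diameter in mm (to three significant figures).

d_o = 179 mm

τ_allow = 333/2.9 = 114.8 MPa.
For a hollow shaft τ = 16T/[πd_o³(1−k⁴)] with k = 0.81, so 1−k⁴ = 0.5695.
d_o³ = 16T/[π τ_allow (1−k⁴)] = 16×7.3300×10^7/(π×114.8×0.5695) = 5.708×10^6 mm³.
d_o = 178.7 mm.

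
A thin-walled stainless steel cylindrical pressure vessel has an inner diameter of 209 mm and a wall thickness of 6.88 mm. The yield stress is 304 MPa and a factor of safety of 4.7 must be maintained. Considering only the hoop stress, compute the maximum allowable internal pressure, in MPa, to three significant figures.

p_allow = 4.26 MPa

σ_allow = 304/4.7 = 64.68 MPa.
σ_h = pD/(2t) → p_allow = 2σ_allow t/D = 2×64.68×6.88/209 = 4.258 MPa.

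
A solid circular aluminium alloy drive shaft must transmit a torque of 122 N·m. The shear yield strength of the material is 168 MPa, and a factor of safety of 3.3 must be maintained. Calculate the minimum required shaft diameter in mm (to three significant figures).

Allowable shear stress τ_allow = 168/3.3 = 50.91 MPa.
For a solid shaft τ = 16T/(πd³), so d³ = 16T/(π τ_allow) = 16×122000/(π×50.91) = 12200 mm³.
d = (12200)^(1/3) = 23.02 mm.

d = 23.0 mm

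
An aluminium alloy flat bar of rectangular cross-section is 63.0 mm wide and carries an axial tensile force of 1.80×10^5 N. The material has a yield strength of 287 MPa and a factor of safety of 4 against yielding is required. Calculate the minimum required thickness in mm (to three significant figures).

σ_allow = 287/4 = 71.75 MPa.
Required area A = F/σ_allow = 180000/71.75 = 2509 mm².
t = A/w = 2509/63.0 = 39.82 mm.

t = 39.8 mm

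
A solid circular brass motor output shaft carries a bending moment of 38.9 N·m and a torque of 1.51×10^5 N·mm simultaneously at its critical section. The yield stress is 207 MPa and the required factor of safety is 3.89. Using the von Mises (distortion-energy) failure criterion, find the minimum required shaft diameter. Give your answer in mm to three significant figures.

σ_allow = σ_y/n = 207/3.89 = 53.21 MPa.
For a solid shaft σ_b = 32M/(πd³) and τ = 16T/(πd³), so the von Mises stress is σ' = (16/πd³)·√(4M²+3T²).
√(4M²+3T²) = √(4×(38900)² + 3×(151000)²) = 272900 N·mm.
d³ = 16×272900/(π×53.21) = 26120 mm³.
d = 29.67 mm.

d = 29.7 mm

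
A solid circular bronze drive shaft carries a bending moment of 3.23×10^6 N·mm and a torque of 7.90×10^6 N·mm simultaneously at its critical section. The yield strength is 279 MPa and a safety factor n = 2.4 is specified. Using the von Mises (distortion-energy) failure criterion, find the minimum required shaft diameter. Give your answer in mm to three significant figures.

σ_allow = σ_y/n = 279/2.4 = 116.2 MPa.
For a solid shaft σ_b = 32M/(πd³) and τ = 16T/(πd³), so the von Mises stress is σ' = (16/πd³)·√(4M²+3T²).
√(4M²+3T²) = √(4×(3.230×10^6)² + 3×(7.900×10^6)²) = 1.513×10^7 N·mm.
d³ = 16×1.513×10^7/(π×116.2) = 662900 mm³.
d = 87.19 mm.

d = 87.2 mm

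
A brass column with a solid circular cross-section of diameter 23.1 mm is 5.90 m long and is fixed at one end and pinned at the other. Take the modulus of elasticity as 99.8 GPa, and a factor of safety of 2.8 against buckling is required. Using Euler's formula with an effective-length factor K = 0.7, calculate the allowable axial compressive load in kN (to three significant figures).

I = πd⁴/64 = π×23.1⁴/64 = 13980 mm⁴.
Effective length L_e = KL = 0.7×5.90 m = 4130 mm.
Euler critical load P_cr = π²EI/L_e² = π²×99800×13980/4130² = 807.1 N.
P_allow = P_cr/n = 807.1/2.8 = 288.3 N.

P_allow = 0.288 kN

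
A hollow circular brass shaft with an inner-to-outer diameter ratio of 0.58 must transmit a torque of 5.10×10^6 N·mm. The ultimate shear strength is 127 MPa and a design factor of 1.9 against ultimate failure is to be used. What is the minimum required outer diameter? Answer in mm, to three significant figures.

d_o = 76.0 mm

τ_allow = 127/1.9 = 66.84 MPa.
For a hollow shaft τ = 16T/[πd_o³(1−k⁴)] with k = 0.58, so 1−k⁴ = 0.8868.
d_o³ = 16T/[π τ_allow (1−k⁴)] = 16×5100000/(π×66.84×0.8868) = 438200 mm³.
d_o = 75.95 mm.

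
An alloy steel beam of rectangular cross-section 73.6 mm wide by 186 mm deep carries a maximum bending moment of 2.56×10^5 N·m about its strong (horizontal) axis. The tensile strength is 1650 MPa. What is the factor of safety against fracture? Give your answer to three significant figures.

Section modulus S = bh²/6 = 73.6×186²/6 = 424400 mm³.
σ = M/S = 2.5600×10^8/424400 = 603.2 MPa.
n = 1650/603.2 = 2.735.

n = 2.74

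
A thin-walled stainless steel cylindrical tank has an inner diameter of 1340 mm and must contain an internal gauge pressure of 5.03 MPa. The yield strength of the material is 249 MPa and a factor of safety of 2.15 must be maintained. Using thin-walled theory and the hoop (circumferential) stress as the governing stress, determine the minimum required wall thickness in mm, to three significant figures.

σ_allow = 249/2.15 = 115.8 MPa.
Hoop stress σ_h = pD/(2t), so t = pD/(2σ_allow) = 5.03×1340/(2×115.8) = 29.10 mm.

t = 29.1 mm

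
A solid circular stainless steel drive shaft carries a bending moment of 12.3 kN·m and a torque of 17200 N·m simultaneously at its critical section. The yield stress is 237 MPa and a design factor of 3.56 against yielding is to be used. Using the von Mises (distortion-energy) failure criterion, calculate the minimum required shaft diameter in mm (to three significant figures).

d = 144 mm

σ_allow = σ_y/n = 237/3.56 = 66.57 MPa.
For a solid shaft σ_b = 32M/(πd³) and τ = 16T/(πd³), so the von Mises stress is σ' = (16/πd³)·√(4M²+3T²).
√(4M²+3T²) = √(4×(1.230×10^7)² + 3×(1.720×10^7)²) = 3.864×10^7 N·mm.
d³ = 16×3.864×10^7/(π×66.57) = 2.956×10^6 mm³.
d = 143.5 mm.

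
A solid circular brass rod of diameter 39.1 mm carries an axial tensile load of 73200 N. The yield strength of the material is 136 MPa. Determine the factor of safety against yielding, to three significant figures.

n = 2.23

A = πd²/4 = 1201 mm².
σ = F/A = 73200/1201 = 60.96 MPa.
n = 136/60.96 = 2.231.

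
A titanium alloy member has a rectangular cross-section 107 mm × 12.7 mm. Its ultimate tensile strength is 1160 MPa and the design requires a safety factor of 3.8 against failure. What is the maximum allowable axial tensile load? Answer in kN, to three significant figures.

F_allow = 415 kN

σ_allow = 1160/3.8 = 305.3 MPa.
A = 107×12.7 = 1359 mm².
F_allow = σ_allow × A = 305.3×1359 = 414800 N.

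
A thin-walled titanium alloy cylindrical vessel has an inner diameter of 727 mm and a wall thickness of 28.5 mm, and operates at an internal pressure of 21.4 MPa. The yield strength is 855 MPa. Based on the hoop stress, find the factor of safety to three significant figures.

n = 3.13

σ_h = pD/(2t) = 21.4×727/(2×28.5) = 272.9 MPa.
n = 855/272.9 = 3.133.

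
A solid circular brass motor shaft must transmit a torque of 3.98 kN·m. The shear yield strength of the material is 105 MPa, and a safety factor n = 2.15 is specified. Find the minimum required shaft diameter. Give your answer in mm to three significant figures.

Allowable shear stress τ_allow = 105/2.15 = 48.84 MPa.
For a solid shaft τ = 16T/(πd³), so d³ = 16T/(π τ_allow) = 16×3980000/(π×48.84) = 415100 mm³.
d = (415100)^(1/3) = 74.59 mm.

d = 74.6 mm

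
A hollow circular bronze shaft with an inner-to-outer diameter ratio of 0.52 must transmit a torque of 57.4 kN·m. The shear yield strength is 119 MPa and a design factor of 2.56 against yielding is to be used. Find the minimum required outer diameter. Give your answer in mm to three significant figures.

d_o = 189 mm

τ_allow = 119/2.56 = 46.48 MPa.
For a hollow shaft τ = 16T/[πd_o³(1−k⁴)] with k = 0.52, so 1−k⁴ = 0.9269.
d_o³ = 16T/[π τ_allow (1−k⁴)] = 16×5.7400×10^7/(π×46.48×0.9269) = 6.785×10^6 mm³.
d_o = 189.3 mm.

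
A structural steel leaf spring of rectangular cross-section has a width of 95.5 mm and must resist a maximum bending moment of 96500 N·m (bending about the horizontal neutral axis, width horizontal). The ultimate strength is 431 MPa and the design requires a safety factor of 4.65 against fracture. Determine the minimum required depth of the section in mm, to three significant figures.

h = 256 mm

σ_allow = 431/4.65 = 92.69 MPa.
For a rectangular section σ = 6M/(bh²), so h² = 6M/(b σ_allow) = 6×9.6500×10^7/(95.5×92.69) = 65410 mm².
h = 255.8 mm.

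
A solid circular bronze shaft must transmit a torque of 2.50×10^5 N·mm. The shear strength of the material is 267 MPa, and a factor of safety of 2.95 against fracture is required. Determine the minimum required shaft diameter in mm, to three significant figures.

Allowable shear stress τ_allow = 267/2.95 = 90.51 MPa.
For a solid shaft τ = 16T/(πd³), so d³ = 16T/(π τ_allow) = 16×250000/(π×90.51) = 14070 mm³.
d = (14070)^(1/3) = 24.14 mm.

d = 24.1 mm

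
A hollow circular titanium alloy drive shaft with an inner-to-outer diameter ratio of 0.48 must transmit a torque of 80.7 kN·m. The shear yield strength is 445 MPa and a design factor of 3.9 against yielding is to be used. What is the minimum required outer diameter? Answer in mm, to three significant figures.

d_o = 156 mm

τ_allow = 445/3.9 = 114.1 MPa.
For a hollow shaft τ = 16T/[πd_o³(1−k⁴)] with k = 0.48, so 1−k⁴ = 0.9469.
d_o³ = 16T/[π τ_allow (1−k⁴)] = 16×8.0700×10^7/(π×114.1×0.9469) = 3.804×10^6 mm³.
d_o = 156.1 mm.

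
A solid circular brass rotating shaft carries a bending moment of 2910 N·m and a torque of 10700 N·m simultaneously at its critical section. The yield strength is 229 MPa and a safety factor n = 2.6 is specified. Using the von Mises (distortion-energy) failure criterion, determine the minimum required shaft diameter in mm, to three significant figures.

d = 104 mm

σ_allow = σ_y/n = 229/2.6 = 88.08 MPa.
For a solid shaft σ_b = 32M/(πd³) and τ = 16T/(πd³), so the von Mises stress is σ' = (16/πd³)·√(4M²+3T²).
√(4M²+3T²) = √(4×(2.910×10^6)² + 3×(1.070×10^7)²) = 1.943×10^7 N·mm.
d³ = 16×1.943×10^7/(π×88.08) = 1.123×10^6 mm³.
d = 104.0 mm.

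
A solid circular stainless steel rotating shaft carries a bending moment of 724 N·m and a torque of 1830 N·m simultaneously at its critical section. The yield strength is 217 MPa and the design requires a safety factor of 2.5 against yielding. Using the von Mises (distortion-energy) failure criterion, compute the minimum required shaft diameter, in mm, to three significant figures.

σ_allow = σ_y/n = 217/2.5 = 86.80 MPa.
For a solid shaft σ_b = 32M/(πd³) and τ = 16T/(πd³), so the von Mises stress is σ' = (16/πd³)·√(4M²+3T²).
√(4M²+3T²) = √(4×(724000)² + 3×(1.830×10^6)²) = 3.485×10^6 N·mm.
d³ = 16×3.485×10^6/(π×86.80) = 204500 mm³.
d = 58.91 mm.

d = 58.9 mm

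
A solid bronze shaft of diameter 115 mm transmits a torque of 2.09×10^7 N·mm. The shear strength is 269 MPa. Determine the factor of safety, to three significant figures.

τ = 16T/(πd³) = 16×2.0900×10^7/(π×115³) = 69.99 MPa.
n = τ_limit/τ = 269/69.99 = 3.844.

n = 3.84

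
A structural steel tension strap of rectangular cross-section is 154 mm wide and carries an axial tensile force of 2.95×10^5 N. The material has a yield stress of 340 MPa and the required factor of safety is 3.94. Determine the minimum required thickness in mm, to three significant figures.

σ_allow = 340/3.94 = 86.29 MPa.
Required area A = F/σ_allow = 295000/86.29 = 3419 mm².
t = A/w = 3419/154 = 22.20 mm.

t = 22.2 mm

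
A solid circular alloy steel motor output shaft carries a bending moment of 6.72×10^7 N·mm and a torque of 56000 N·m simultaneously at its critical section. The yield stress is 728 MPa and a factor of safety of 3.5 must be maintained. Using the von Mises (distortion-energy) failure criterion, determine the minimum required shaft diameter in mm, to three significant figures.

σ_allow = σ_y/n = 728/3.5 = 208.0 MPa.
For a solid shaft σ_b = 32M/(πd³) and τ = 16T/(πd³), so the von Mises stress is σ' = (16/πd³)·√(4M²+3T²).
√(4M²+3T²) = √(4×(6.720×10^7)² + 3×(5.600×10^7)²) = 1.657×10^8 N·mm.
d³ = 16×1.657×10^8/(π×208.0) = 4.058×10^6 mm³.
d = 159.5 mm.

d = 160 mm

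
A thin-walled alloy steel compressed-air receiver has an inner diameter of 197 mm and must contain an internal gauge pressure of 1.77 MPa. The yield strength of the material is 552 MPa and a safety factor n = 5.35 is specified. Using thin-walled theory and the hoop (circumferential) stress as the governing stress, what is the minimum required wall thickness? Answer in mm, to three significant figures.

σ_allow = 552/5.35 = 103.2 MPa.
Hoop stress σ_h = pD/(2t), so t = pD/(2σ_allow) = 1.77×197/(2×103.2) = 1.690 mm.

t = 1.69 mm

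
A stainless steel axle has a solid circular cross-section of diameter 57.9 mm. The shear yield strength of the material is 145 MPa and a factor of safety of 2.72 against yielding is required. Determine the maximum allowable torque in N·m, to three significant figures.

τ_allow = 145/2.72 = 53.31 MPa.
For a solid shaft T_allow = τ_allow·πd³/16; πd³/16 = π×57.9³/16 = 38110 mm³.
T_allow = 53.31×38110 = 2.032×10^6 N·mm = 2032 N·m.

T_allow = 2030 N·m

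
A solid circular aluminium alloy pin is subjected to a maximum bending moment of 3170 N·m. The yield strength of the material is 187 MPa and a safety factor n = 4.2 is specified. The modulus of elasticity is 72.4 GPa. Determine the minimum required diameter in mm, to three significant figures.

σ_allow = 187/4.2 = 44.52 MPa.
For a solid circular section σ = 32M/(πd³), so d³ = 32M/(π σ_allow) = 32×3170000/(π×44.52) = 725200 mm³.
d = 89.84 mm.

d = 89.8 mm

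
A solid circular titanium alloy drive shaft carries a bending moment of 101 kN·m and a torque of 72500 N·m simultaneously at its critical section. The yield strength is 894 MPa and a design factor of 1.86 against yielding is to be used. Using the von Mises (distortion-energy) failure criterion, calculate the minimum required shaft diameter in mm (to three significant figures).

d = 136 mm

σ_allow = σ_y/n = 894/1.86 = 480.6 MPa.
For a solid shaft σ_b = 32M/(πd³) and τ = 16T/(πd³), so the von Mises stress is σ' = (16/πd³)·√(4M²+3T²).
√(4M²+3T²) = √(4×(1.010×10^8)² + 3×(7.250×10^7)²) = 2.379×10^8 N·mm.
d³ = 16×2.379×10^8/(π×480.6) = 2.520×10^6 mm³.
d = 136.1 mm.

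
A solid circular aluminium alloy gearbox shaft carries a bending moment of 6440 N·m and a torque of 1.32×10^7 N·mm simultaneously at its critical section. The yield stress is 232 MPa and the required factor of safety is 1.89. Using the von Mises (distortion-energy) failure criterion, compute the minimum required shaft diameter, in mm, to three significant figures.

d = 103 mm

σ_allow = σ_y/n = 232/1.89 = 122.8 MPa.
For a solid shaft σ_b = 32M/(πd³) and τ = 16T/(πd³), so the von Mises stress is σ' = (16/πd³)·√(4M²+3T²).
√(4M²+3T²) = √(4×(6.440×10^6)² + 3×(1.320×10^7)²) = 2.624×10^7 N·mm.
d³ = 16×2.624×10^7/(π×122.8) = 1.089×10^6 mm³.
d = 102.9 mm.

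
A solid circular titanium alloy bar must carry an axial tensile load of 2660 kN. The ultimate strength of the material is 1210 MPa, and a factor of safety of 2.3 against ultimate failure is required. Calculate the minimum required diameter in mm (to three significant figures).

d = 80.2 mm

Allowable stress σ_allow = 1210/2.3 = 526.1 MPa.
Required area A = F/σ_allow = 2660000/526.1 = 5056 mm².
A = πd²/4 → d = √(4A/π) = 80.24 mm.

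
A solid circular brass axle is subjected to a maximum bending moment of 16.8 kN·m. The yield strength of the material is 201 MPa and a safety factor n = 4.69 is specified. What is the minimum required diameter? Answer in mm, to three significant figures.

d = 159 mm

σ_allow = 201/4.69 = 42.86 MPa.
For a solid circular section σ = 32M/(πd³), so d³ = 32M/(π σ_allow) = 32×1.6800×10^7/(π×42.86) = 3.993×10^6 mm³.
d = 158.6 mm.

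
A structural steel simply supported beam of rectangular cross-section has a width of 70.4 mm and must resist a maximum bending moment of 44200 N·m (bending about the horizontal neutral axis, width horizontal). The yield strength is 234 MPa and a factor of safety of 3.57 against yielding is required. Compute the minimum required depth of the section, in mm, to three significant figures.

σ_allow = 234/3.57 = 65.55 MPa.
For a rectangular section σ = 6M/(bh²), so h² = 6M/(b σ_allow) = 6×4.4200×10^7/(70.4×65.55) = 57470 mm².
h = 239.7 mm.

h = 240 mm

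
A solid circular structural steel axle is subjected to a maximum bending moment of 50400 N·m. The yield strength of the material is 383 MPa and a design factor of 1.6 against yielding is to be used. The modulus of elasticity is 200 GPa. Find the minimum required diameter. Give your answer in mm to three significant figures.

d = 129 mm

σ_allow = 383/1.6 = 239.4 MPa.
For a solid circular section σ = 32M/(πd³), so d³ = 32M/(π σ_allow) = 32×5.0400×10^7/(π×239.4) = 2.145×10^6 mm³.
d = 129.0 mm.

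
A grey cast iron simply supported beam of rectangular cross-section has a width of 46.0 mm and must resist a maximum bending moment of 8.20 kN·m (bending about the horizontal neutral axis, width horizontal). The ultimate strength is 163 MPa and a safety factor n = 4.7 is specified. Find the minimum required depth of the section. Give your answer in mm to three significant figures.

h = 176 mm

σ_allow = 163/4.7 = 34.68 MPa.
For a rectangular section σ = 6M/(bh²), so h² = 6M/(b σ_allow) = 6×8200000/(46.0×34.68) = 30840 mm².
h = 175.6 mm.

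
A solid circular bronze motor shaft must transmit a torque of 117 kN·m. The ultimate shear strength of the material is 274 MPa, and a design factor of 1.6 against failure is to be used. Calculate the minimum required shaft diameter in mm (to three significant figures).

Allowable shear stress τ_allow = 274/1.6 = 171.2 MPa.
For a solid shaft τ = 16T/(πd³), so d³ = 16T/(π τ_allow) = 16×1.1700×10^8/(π×171.2) = 3.480×10^6 mm³.
d = (3.480×10^6)^(1/3) = 151.5 mm.

d = 152 mm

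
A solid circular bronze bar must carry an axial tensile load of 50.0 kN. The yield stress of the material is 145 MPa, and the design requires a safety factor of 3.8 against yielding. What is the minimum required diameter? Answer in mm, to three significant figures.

d = 40.8 mm

Allowable stress σ_allow = 145/3.8 = 38.16 MPa.
Required area A = F/σ_allow = 50000/38.16 = 1310 mm².
A = πd²/4 → d = √(4A/π) = 40.85 mm.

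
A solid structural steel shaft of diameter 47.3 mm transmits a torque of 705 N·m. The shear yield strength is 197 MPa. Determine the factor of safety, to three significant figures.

n = 5.81

τ = 16T/(πd³) = 16×705000/(π×47.3³) = 33.93 MPa.
n = τ_limit/τ = 197/33.93 = 5.806.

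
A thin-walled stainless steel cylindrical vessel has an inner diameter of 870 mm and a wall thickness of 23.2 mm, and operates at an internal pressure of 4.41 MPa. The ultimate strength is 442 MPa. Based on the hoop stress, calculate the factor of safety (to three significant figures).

σ_h = pD/(2t) = 4.41×870/(2×23.2) = 82.69 MPa.
n = 442/82.69 = 5.345.

n = 5.35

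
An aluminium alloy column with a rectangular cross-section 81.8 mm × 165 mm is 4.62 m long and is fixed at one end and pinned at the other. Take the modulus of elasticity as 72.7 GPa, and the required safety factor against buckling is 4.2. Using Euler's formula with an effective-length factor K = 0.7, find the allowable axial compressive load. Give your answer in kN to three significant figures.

P_allow = 123 kN

Buckling occurs about the weak axis: I_min = h·b³/12 = 165×81.8³/12 = 7.526×10^6 mm⁴ (b = 81.8 mm is the smaller dimension).
Effective length L_e = KL = 0.7×4.62 m = 3234 mm.
Euler critical load P_cr = π²EI/L_e² = π²×72700×7.526×10^6/3234² = 516300 N.
P_allow = P_cr/n = 516300/4.2 = 122900 N.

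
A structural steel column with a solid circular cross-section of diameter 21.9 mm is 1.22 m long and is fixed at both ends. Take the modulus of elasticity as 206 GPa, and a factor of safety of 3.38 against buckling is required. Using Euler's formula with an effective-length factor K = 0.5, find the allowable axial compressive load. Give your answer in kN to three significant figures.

I = πd⁴/64 = π×21.9⁴/64 = 11290 mm⁴.
Effective length L_e = KL = 0.5×1.22 m = 610.0 mm.
Euler critical load P_cr = π²EI/L_e² = π²×206000×11290/610.0² = 61700 N.
P_allow = P_cr/n = 61700/3.38 = 18250 N.

P_allow = 18.3 kN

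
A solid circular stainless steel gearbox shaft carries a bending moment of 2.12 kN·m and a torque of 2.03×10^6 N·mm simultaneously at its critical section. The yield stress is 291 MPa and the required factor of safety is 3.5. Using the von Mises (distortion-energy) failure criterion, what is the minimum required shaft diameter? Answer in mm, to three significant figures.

σ_allow = σ_y/n = 291/3.5 = 83.14 MPa.
For a solid shaft σ_b = 32M/(πd³) and τ = 16T/(πd³), so the von Mises stress is σ' = (16/πd³)·√(4M²+3T²).
√(4M²+3T²) = √(4×(2.120×10^6)² + 3×(2.030×10^6)²) = 5.508×10^6 N·mm.
d³ = 16×5.508×10^6/(π×83.14) = 337400 mm³.
d = 69.62 mm.

d = 69.6 mm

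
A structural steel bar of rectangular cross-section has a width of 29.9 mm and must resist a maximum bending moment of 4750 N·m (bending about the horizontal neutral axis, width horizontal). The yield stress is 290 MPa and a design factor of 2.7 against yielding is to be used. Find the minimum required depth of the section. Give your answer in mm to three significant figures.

σ_allow = 290/2.7 = 107.4 MPa.
For a rectangular section σ = 6M/(bh²), so h² = 6M/(b σ_allow) = 6×4750000/(29.9×107.4) = 8874 mm².
h = 94.20 mm.

h = 94.2 mm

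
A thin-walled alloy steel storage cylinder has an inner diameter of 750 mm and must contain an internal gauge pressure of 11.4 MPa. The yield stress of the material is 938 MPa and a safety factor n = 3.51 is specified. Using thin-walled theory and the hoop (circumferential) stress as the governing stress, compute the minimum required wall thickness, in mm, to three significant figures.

t = 16.0 mm

σ_allow = 938/3.51 = 267.2 MPa.
Hoop stress σ_h = pD/(2t), so t = pD/(2σ_allow) = 11.4×750/(2×267.2) = 16.00 mm.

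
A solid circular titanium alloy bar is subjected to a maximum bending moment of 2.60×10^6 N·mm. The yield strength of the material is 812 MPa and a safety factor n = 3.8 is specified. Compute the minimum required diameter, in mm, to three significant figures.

σ_allow = 812/3.8 = 213.7 MPa.
For a solid circular section σ = 32M/(πd³), so d³ = 32M/(π σ_allow) = 32×2600000/(π×213.7) = 123900 mm³.
d = 49.86 mm.

d = 49.9 mm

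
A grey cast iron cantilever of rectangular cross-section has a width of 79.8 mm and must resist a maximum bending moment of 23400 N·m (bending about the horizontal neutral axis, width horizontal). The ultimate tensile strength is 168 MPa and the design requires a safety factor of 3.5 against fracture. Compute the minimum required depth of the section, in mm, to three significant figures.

σ_allow = 168/3.5 = 48.00 MPa.
For a rectangular section σ = 6M/(bh²), so h² = 6M/(b σ_allow) = 6×2.3400×10^7/(79.8×48.00) = 36650 mm².
h = 191.5 mm.

h = 191 mm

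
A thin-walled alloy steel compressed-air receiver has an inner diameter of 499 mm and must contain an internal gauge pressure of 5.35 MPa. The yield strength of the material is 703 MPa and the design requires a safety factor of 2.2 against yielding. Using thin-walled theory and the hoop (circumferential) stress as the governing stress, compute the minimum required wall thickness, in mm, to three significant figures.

t = 4.18 mm

σ_allow = 703/2.2 = 319.5 MPa.
Hoop stress σ_h = pD/(2t), so t = pD/(2σ_allow) = 5.35×499/(2×319.5) = 4.177 mm.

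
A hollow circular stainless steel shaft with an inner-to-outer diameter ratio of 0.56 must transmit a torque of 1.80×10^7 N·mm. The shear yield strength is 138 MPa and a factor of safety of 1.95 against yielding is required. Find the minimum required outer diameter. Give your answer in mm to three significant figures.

d_o = 113 mm

τ_allow = 138/1.95 = 70.77 MPa.
For a hollow shaft τ = 16T/[πd_o³(1−k⁴)] with k = 0.56, so 1−k⁴ = 0.9017.
d_o³ = 16T/[π τ_allow (1−k⁴)] = 16×1.8000×10^7/(π×70.77×0.9017) = 1.437×10^6 mm³.
d_o = 112.8 mm.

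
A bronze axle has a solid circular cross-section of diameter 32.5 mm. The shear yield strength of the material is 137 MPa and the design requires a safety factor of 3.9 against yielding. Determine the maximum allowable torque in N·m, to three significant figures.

τ_allow = 137/3.9 = 35.13 MPa.
For a solid shaft T_allow = τ_allow·πd³/16; πd³/16 = π×32.5³/16 = 6740 mm³.
T_allow = 35.13×6740 = 236800 N·mm = 236.8 N·m.

T_allow = 237 N·m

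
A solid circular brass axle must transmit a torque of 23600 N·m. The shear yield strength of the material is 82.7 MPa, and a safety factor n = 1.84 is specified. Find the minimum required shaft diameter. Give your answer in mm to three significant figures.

Allowable shear stress τ_allow = 82.7/1.84 = 44.95 MPa.
For a solid shaft τ = 16T/(πd³), so d³ = 16T/(π τ_allow) = 16×2.3600×10^7/(π×44.95) = 2.674×10^6 mm³.
d = (2.674×10^6)^(1/3) = 138.8 mm.

d = 139 mm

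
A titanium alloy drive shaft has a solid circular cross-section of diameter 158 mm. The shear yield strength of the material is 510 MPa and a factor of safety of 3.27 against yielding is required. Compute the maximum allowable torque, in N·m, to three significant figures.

τ_allow = 510/3.27 = 156.0 MPa.
For a solid shaft T_allow = τ_allow·πd³/16; πd³/16 = π×158³/16 = 774500 mm³.
T_allow = 156.0×774500 = 1.208×10^8 N·mm = 120800 N·m.

T_allow = 1.21×10^5 N·m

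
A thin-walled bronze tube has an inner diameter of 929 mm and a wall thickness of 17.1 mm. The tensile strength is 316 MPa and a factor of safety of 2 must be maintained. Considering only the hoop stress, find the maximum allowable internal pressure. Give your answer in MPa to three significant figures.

p_allow = 5.82 MPa

σ_allow = 316/2 = 158.0 MPa.
σ_h = pD/(2t) → p_allow = 2σ_allow t/D = 2×158.0×17.1/929 = 5.817 MPa.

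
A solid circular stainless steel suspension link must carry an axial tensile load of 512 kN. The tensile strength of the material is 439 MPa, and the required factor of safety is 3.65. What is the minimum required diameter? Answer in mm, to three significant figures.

Allowable stress σ_allow = 439/3.65 = 120.3 MPa.
Required area A = F/σ_allow = 512000/120.3 = 4257 mm².
A = πd²/4 → d = √(4A/π) = 73.62 mm.

d = 73.6 mm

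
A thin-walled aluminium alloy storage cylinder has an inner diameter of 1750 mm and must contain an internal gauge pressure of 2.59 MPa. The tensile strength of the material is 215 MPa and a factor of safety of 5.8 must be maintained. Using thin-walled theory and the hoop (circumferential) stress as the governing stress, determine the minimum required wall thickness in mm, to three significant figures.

t = 61.1 mm

σ_allow = 215/5.8 = 37.07 MPa.
Hoop stress σ_h = pD/(2t), so t = pD/(2σ_allow) = 2.59×1750/(2×37.07) = 61.14 mm.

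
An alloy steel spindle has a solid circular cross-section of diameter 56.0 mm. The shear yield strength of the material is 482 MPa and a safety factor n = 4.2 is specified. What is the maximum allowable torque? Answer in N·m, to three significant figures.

τ_allow = 482/4.2 = 114.8 MPa.
For a solid shaft T_allow = τ_allow·πd³/16; πd³/16 = π×56.0³/16 = 34480 mm³.
T_allow = 114.8×34480 = 3.957×10^6 N·mm = 3957 N·m.

T_allow = 3960 N·m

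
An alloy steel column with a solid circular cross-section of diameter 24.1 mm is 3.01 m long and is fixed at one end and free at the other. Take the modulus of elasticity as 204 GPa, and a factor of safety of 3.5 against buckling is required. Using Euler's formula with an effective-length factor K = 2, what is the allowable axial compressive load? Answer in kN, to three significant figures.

I = πd⁴/64 = π×24.1⁴/64 = 16560 mm⁴.
Effective length L_e = KL = 2×3.01 m = 6020 mm.
Euler critical load P_cr = π²EI/L_e² = π²×204000×16560/6020² = 920.0 N.
P_allow = P_cr/n = 920.0/3.5 = 262.8 N.

P_allow = 0.263 kN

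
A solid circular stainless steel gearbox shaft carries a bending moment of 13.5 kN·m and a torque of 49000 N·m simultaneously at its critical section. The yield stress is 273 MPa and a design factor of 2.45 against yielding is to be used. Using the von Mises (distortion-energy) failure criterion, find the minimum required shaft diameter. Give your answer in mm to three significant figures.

d = 160 mm

σ_allow = σ_y/n = 273/2.45 = 111.4 MPa.
For a solid shaft σ_b = 32M/(πd³) and τ = 16T/(πd³), so the von Mises stress is σ' = (16/πd³)·√(4M²+3T²).
√(4M²+3T²) = √(4×(1.350×10^7)² + 3×(4.900×10^7)²) = 8.906×10^7 N·mm.
d³ = 16×8.906×10^7/(π×111.4) = 4.071×10^6 mm³.
d = 159.7 mm.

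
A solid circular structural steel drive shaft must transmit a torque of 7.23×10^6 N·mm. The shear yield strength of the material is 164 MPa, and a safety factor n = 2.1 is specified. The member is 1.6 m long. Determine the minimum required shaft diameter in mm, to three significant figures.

Allowable shear stress τ_allow = 164/2.1 = 78.10 MPa.
For a solid shaft τ = 16T/(πd³), so d³ = 16T/(π τ_allow) = 16×7230000/(π×78.10) = 471500 mm³.
d = (471500)^(1/3) = 77.83 mm.

d = 77.8 mm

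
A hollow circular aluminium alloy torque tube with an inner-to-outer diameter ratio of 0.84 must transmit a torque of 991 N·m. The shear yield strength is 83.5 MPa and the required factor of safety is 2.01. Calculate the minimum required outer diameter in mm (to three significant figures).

τ_allow = 83.5/2.01 = 41.54 MPa.
For a hollow shaft τ = 16T/[πd_o³(1−k⁴)] with k = 0.84, so 1−k⁴ = 0.5021.
d_o³ = 16T/[π τ_allow (1−k⁴)] = 16×991000/(π×41.54×0.5021) = 242000 mm³.
d_o = 62.31 mm.

d_o = 62.3 mm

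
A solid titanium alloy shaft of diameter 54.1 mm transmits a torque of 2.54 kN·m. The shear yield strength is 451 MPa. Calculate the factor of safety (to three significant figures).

τ = 16T/(πd³) = 16×2540000/(π×54.1³) = 81.70 MPa.
n = τ_limit/τ = 451/81.70 = 5.520.

n = 5.52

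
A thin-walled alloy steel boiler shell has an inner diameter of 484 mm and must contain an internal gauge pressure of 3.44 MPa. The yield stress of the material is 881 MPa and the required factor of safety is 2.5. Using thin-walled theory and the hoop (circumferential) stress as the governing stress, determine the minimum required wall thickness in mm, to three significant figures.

σ_allow = 881/2.5 = 352.4 MPa.
Hoop stress σ_h = pD/(2t), so t = pD/(2σ_allow) = 3.44×484/(2×352.4) = 2.362 mm.

t = 2.36 mm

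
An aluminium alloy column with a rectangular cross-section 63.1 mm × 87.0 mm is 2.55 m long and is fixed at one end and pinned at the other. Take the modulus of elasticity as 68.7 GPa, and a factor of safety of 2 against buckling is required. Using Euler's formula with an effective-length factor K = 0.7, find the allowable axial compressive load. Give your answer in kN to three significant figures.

Buckling occurs about the weak axis: I_min = h·b³/12 = 87.0×63.1³/12 = 1.821×10^6 mm⁴ (b = 63.1 mm is the smaller dimension).
Effective length L_e = KL = 0.7×2.55 m = 1785 mm.
Euler critical load P_cr = π²EI/L_e² = π²×68700×1.821×10^6/1785² = 387600 N.
P_allow = P_cr/n = 387600/2 = 193800 N.

P_allow = 194 kN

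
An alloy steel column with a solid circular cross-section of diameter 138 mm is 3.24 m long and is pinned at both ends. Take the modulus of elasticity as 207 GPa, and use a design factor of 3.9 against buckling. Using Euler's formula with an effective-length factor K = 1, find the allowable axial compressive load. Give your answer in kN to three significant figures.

P_allow = 888 kN

I = πd⁴/64 = π×138⁴/64 = 1.780×10^7 mm⁴.
Effective length L_e = KL = 1×3.24 m = 3240 mm.
Euler critical load P_cr = π²EI/L_e² = π²×207000×1.780×10^7/3240² = 3.465×10^6 N.
P_allow = P_cr/n = 3.465×10^6/3.9 = 888400 N.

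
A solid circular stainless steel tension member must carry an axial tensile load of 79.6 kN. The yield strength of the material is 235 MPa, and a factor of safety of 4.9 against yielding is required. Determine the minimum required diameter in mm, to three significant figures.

Allowable stress σ_allow = 235/4.9 = 47.96 MPa.
Required area A = F/σ_allow = 79600/47.96 = 1660 mm².
A = πd²/4 → d = √(4A/π) = 45.97 mm.

d = 46.0 mm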